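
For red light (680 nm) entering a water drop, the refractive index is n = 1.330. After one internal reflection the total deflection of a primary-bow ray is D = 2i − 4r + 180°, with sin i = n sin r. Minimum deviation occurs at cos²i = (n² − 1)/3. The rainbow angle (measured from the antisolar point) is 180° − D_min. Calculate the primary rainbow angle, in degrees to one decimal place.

cos²i = (1.76890 − 1)/3 = 0.25630; i = arccos(0.50626) = 59.585°.
sin r = sin 59.585°/1.330 = 0.64841; r = 40.422°.
D_min = 2·59.585° − 4·40.422° + 180° = 137.484°.
Rainbow angle = 180° − D_min = 42.516°.

42.5°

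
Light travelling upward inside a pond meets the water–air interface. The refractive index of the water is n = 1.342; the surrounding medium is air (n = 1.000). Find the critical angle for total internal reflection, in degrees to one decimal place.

sin θ_c = n_air / n = 1.000 / 1.342 = 0.7452.
θ_c = arcsin(0.7452) = 48.17°.

48.2°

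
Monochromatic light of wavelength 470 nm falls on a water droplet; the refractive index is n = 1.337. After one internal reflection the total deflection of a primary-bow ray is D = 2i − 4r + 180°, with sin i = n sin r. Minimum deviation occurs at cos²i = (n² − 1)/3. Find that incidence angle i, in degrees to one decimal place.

59.2°

cos²i = (1.337² − 1)/3 = (1.78757 − 1)/3 = 0.26252.
cos i = 0.51237, so i = 59.178°.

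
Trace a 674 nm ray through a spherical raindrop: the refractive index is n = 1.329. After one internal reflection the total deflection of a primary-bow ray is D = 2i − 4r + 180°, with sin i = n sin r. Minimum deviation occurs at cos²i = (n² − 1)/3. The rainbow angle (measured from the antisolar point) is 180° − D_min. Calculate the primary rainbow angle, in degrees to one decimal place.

42.7°

cos²i = (1.76624 − 1)/3 = 0.25541; i = arccos(0.50538) = 59.643°.
sin r = sin 59.643°/1.329 = 0.64928; r = 40.487°.
D_min = 2·59.643° − 4·40.487° + 180° = 137.337°.
Rainbow angle = 180° − D_min = 42.663°.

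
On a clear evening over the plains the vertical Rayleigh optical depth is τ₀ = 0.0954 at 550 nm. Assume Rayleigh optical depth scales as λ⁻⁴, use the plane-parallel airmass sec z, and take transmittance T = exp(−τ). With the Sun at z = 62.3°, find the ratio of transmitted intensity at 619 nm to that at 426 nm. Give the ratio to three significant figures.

Airmass: sec 62.3° = 2.1513.
τ(619 nm) = 0.0954 × (550/619)⁴ × 2.1513 = 0.0954 × 0.6233 × 2.1513 = 0.1279.
τ(426 nm) = 0.0954 × (550/426)⁴ × 2.1513 = 0.0954 × 2.7785 × 2.1513 = 0.5702.
T(619)/T(426) = exp(τ_B − τ_A) = exp(0.4423) = 1.5563.

1.56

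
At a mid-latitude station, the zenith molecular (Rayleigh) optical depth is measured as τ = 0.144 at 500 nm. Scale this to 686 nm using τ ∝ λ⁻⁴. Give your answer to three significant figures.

0.0406

τ(686 nm) = τ(500 nm) × (500/686)⁴ = 0.144 × (0.7289)⁴ = 0.144 × 0.2822 = 0.0406.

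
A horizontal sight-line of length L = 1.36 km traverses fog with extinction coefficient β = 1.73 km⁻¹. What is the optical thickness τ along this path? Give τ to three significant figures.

2.35

τ = β·L = 1.73 × 1.36 = 2.3528.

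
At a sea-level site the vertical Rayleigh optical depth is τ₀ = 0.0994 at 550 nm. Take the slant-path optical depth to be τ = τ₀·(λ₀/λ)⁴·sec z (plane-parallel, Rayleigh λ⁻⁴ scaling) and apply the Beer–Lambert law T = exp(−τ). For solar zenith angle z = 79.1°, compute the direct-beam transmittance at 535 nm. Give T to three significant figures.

0.556

sec 79.1° = 5.2883.
τ = 0.0994 × (550/535)⁴ × 5.2883 = 0.0994 × 1.1170 × 5.2883 = 0.5871.
T = exp(−0.5871) = 0.5559.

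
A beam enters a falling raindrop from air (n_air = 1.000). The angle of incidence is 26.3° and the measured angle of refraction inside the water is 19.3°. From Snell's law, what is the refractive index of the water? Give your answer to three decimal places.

n = sin θ_i / sin θ_r = sin 26.3° / sin 19.3° = 0.4431 / 0.3305 = 1.3406.

1.341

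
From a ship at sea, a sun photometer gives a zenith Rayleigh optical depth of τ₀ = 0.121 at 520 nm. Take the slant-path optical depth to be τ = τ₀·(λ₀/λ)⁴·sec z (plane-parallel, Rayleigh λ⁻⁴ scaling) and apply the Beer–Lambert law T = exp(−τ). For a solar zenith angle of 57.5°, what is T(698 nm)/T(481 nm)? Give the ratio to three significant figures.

1.27

Airmass: sec 57.5° = 1.8612.
τ(698 nm) = 0.121 × (520/698)⁴ × 1.8612 = 0.121 × 0.3080 × 1.8612 = 0.0694.
τ(481 nm) = 0.121 × (520/481)⁴ × 1.8612 = 0.121 × 1.3659 × 1.8612 = 0.3076.
T(698)/T(481) = exp(τ_B − τ_A) = exp(0.2382) = 1.2690.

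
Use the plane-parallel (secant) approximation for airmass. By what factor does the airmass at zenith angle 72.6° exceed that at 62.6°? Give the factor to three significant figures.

X(72.6°)/X(62.6°) = sec 72.6° / sec 62.6° = cos 62.6° / cos 72.6° = 0.4602/0.2990 = 1.5389.

1.54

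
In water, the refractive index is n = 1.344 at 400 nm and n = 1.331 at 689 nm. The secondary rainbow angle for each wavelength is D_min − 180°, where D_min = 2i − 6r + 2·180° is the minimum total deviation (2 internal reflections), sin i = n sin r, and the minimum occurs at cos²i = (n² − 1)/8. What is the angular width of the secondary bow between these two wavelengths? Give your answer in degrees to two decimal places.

3.37°

At 400 nm (n = 1.344): cos²i = 0.10079 → i = 71.490°, r = 44.874°, D_min = 233.733°, rainbow angle = 53.733°.
At 689 nm (n = 1.331): cos²i = 0.09645 → i = 71.907°, r = 45.575°, D_min = 230.365°, rainbow angle = 50.365°.
Angular width = |53.733° − 50.365°| = 3.368°.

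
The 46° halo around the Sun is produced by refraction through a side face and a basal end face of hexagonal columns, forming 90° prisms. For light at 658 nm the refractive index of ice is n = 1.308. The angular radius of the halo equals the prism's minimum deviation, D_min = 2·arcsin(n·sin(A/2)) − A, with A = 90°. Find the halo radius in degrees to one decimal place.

n·sin(A/2) = 1.308 × sin 45° = 1.308 × 0.7071 = 0.9249.
D_min = 2·arcsin(0.9249) − 90° = 2 × 67.653° − 90° = 45.305°.

45.3°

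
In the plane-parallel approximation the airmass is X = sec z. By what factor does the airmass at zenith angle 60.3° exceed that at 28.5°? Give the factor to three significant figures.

1.77

X(60.3°)/X(28.5°) = sec 60.3° / sec 28.5° = cos 28.5° / cos 60.3° = 0.8788/0.4955 = 1.7737.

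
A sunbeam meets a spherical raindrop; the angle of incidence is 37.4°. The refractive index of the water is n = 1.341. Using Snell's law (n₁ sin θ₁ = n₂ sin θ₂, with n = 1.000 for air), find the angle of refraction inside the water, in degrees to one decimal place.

Snell: sin θ_r = sin θ_i / n = sin 37.4° / 1.341 = 0.6074 / 1.341 = 0.4529.
θ_r = arcsin(0.4529) = 26.93°.

26.9°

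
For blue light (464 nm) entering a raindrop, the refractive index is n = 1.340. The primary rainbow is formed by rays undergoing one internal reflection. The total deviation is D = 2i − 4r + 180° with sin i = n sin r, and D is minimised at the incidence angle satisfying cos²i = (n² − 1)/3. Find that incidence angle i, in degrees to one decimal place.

59.0°

cos²i = (1.340² − 1)/3 = (1.79560 − 1)/3 = 0.26520.
cos i = 0.51498, so i = 59.004°.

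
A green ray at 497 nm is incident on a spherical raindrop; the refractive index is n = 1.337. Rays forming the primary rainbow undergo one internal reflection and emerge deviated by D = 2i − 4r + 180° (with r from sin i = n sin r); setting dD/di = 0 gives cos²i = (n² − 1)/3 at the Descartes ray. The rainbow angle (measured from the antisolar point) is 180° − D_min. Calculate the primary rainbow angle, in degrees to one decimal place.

cos²i = (1.78757 − 1)/3 = 0.26252; i = arccos(0.51237) = 59.178°.
sin r = sin 59.178°/1.337 = 0.64231; r = 39.964°.
D_min = 2·59.178° − 4·39.964° + 180° = 138.500°.
Rainbow angle = 180° − D_min = 41.500°.

41.5°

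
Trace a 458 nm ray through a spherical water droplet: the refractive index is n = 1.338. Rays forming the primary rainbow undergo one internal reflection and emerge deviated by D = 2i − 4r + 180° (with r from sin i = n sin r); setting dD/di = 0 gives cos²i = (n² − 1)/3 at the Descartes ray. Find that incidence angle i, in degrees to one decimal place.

cos²i = (1.338² − 1)/3 = (1.79024 − 1)/3 = 0.26341.
cos i = 0.51324, so i = 59.120°.

59.1°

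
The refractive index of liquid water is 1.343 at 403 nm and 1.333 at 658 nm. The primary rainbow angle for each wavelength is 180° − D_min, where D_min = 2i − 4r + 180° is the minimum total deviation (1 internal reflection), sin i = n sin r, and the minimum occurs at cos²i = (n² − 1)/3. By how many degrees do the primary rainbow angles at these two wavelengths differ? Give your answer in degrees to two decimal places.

1.43°

At 403 nm (n = 1.343): cos²i = 0.26788 → i = 58.830°, r = 39.577°, D_min = 139.354°, rainbow angle = 40.646°.
At 658 nm (n = 1.333): cos²i = 0.25896 → i = 59.410°, r = 40.225°, D_min = 137.922°, rainbow angle = 42.078°.
Angular width = |40.646° − 42.078°| = 1.432°.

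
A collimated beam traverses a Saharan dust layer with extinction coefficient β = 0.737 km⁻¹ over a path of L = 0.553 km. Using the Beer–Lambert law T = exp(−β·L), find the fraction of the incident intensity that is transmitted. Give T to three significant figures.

0.665

τ = β·L = 0.737 × 0.553 = 0.4076.
T = exp(−0.4076) = 0.6653.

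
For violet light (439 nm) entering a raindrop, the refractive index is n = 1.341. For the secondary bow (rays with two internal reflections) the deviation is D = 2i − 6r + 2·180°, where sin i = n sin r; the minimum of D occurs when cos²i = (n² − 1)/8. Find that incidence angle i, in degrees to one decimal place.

71.6°

cos²i = (1.341² − 1)/8 = (1.79828 − 1)/8 = 0.09979.
cos i = 0.31589, so i = 71.586°.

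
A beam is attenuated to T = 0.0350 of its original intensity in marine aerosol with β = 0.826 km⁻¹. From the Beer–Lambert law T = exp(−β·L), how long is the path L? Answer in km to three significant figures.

4.06 km

Beer–Lambert: T = exp(−βL) ⇒ L = −ln(T)/β = −ln(0.0350)/0.826 = 3.3524/0.826 = 4.059 km.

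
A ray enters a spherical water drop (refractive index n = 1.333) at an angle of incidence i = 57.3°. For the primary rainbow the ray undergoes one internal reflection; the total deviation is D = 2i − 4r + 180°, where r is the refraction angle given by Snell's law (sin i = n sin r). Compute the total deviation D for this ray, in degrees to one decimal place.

sin r = sin 57.3° / 1.333 = 0.8415/1.333 = 0.6313; r = 39.15°.
D = 2·57.3° − 4·39.15° + 180° = 114.60° − 156.58° + 180° = 138.02°.

138.0°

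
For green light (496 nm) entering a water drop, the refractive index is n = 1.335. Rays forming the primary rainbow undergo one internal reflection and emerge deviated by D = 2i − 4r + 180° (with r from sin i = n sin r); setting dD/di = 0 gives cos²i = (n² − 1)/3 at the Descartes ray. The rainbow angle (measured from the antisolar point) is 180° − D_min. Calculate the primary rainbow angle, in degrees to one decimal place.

41.8°

cos²i = (1.78222 − 1)/3 = 0.26074; i = arccos(0.51063) = 59.294°.
sin r = sin 59.294°/1.335 = 0.64405; r = 40.094°.
D_min = 2·59.294° − 4·40.094° + 180° = 138.212°.
Rainbow angle = 180° − D_min = 41.788°.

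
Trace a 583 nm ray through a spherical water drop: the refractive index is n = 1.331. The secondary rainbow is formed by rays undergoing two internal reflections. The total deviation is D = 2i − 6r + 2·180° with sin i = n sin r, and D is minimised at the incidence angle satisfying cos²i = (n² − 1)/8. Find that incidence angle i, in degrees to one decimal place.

71.9°

cos²i = (1.331² − 1)/8 = (1.77156 − 1)/8 = 0.09645.
cos i = 0.31056, so i = 71.907°.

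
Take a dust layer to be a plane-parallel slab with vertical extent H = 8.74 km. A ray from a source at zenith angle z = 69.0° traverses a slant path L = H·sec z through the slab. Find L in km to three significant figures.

sec z = 1/cos 69.0° = 2.7904.
L = 8.74 × 2.7904 = 24.388 km.

24.4 km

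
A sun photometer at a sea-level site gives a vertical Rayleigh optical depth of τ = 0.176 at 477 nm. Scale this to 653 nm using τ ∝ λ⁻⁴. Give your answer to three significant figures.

0.0501

τ(653 nm) = τ(477 nm) × (477/653)⁴ = 0.176 × (0.7305)⁴ = 0.176 × 0.2847 = 0.0501.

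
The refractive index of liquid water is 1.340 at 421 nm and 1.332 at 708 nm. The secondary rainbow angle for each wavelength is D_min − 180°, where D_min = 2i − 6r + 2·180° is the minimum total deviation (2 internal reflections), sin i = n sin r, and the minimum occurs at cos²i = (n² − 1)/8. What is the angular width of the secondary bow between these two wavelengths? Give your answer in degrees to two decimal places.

2.08°

At 421 nm (n = 1.340): cos²i = 0.09945 → i = 71.618°, r = 45.088°, D_min = 232.709°, rainbow angle = 52.709°.
At 708 nm (n = 1.332): cos²i = 0.09678 → i = 71.875°, r = 45.520°, D_min = 230.628°, rainbow angle = 50.628°.
Angular width = |52.709° − 50.628°| = 2.080°.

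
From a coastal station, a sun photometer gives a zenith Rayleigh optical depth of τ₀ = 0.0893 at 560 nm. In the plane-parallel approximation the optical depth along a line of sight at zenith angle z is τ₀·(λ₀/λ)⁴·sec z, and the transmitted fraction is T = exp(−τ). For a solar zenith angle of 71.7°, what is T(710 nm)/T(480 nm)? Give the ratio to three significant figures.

1.52

Airmass: sec 71.7° = 3.1848.
τ(710 nm) = 0.0893 × (560/710)⁴ × 3.1848 = 0.0893 × 0.3870 × 3.1848 = 0.1101.
τ(480 nm) = 0.0893 × (560/480)⁴ × 3.1848 = 0.0893 × 1.8526 × 3.1848 = 0.5269.
T(710)/T(480) = exp(τ_B − τ_A) = exp(0.4168) = 1.5171.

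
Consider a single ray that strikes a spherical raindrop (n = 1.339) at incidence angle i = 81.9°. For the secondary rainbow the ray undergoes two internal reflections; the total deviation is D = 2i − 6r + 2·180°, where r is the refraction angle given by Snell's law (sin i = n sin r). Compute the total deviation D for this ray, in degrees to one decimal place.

sin r = sin 81.9° / 1.339 = 0.9900/1.339 = 0.7394; r = 47.68°.
D = 2·81.9° − 6·47.68° + 2·180° = 163.80° − 286.07° + 360° = 237.73°.

237.7°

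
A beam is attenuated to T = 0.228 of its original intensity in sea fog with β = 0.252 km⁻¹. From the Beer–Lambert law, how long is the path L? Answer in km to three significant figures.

Beer–Lambert: T = exp(−βL) ⇒ L = −ln(T)/β = −ln(0.228)/0.252 = 1.4784/0.252 = 5.867 km.

5.87 km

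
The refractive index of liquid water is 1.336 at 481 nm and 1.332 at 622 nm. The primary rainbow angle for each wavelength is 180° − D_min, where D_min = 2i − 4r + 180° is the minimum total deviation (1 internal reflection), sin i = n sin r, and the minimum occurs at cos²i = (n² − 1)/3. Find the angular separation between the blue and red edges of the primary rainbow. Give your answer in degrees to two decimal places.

At 481 nm (n = 1.336): cos²i = 0.26163 → i = 59.236°, r = 40.029°, D_min = 138.356°, rainbow angle = 41.644°.
At 622 nm (n = 1.332): cos²i = 0.25807 → i = 59.469°, r = 40.290°, D_min = 137.776°, rainbow angle = 42.224°.
Angular width = |41.644° − 42.224°| = 0.580°.

0.58°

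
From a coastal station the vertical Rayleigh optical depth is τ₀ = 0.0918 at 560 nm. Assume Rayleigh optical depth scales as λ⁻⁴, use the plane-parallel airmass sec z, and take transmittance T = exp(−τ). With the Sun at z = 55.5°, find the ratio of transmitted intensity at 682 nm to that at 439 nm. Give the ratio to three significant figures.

Airmass: sec 55.5° = 1.7655.
τ(682 nm) = 0.0918 × (560/682)⁴ × 1.7655 = 0.0918 × 0.4546 × 1.7655 = 0.0737.
τ(439 nm) = 0.0918 × (560/439)⁴ × 1.7655 = 0.0918 × 2.6479 × 1.7655 = 0.4291.
T(682)/T(439) = exp(τ_B − τ_A) = exp(0.3555) = 1.4269.

1.43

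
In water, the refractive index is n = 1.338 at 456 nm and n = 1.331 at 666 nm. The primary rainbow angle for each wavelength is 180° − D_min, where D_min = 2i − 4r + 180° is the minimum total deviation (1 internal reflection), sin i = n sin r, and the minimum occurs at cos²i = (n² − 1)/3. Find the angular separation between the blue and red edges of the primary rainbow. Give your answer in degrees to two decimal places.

1.01°

At 456 nm (n = 1.338): cos²i = 0.26341 → i = 59.120°, r = 39.899°, D_min = 138.643°, rainbow angle = 41.357°.
At 666 nm (n = 1.331): cos²i = 0.25719 → i = 59.527°, r = 40.356°, D_min = 137.630°, rainbow angle = 42.370°.
Angular width = |41.357° − 42.370°| = 1.013°.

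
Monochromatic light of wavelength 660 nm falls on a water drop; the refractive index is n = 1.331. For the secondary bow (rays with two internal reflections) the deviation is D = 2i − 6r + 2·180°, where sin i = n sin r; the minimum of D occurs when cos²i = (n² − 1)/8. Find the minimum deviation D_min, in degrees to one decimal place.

230.4°

cos²i = (1.77156 − 1)/8 = 0.09645; i = arccos(0.31056) = 71.907°.
sin r = sin 71.907°/1.331 = 0.71417; r = 45.575°.
D_min = 2·71.907° − 6·45.575° + 360° = 230.365°.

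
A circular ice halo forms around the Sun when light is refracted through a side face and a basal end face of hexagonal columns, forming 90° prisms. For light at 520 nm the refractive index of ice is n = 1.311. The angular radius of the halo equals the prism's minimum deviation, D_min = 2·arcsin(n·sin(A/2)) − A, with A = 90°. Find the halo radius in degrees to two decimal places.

n·sin(A/2) = 1.311 × sin 45° = 1.311 × 0.7071 = 0.9270.
D_min = 2·arcsin(0.9270) − 90° = 2 × 67.974° − 90° = 45.949°.

45.95°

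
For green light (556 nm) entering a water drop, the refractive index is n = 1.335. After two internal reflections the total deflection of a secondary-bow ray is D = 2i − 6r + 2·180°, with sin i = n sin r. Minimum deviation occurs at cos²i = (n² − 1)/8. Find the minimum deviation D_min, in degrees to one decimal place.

cos²i = (1.78222 − 1)/8 = 0.09778; i = arccos(0.31269) = 71.778°.
sin r = sin 71.778°/1.335 = 0.71150; r = 45.357°.
D_min = 2·71.778° − 6·45.357° + 360° = 231.414°.

231.4°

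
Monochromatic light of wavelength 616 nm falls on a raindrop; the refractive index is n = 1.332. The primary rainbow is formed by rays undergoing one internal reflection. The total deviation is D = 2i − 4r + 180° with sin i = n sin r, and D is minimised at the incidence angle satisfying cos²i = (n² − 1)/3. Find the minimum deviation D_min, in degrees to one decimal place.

cos²i = (1.77422 − 1)/3 = 0.25807; i = arccos(0.50801) = 59.469°.
sin r = sin 59.469°/1.332 = 0.64666; r = 40.290°.
D_min = 2·59.469° − 4·40.290° + 180° = 137.776°.

137.8°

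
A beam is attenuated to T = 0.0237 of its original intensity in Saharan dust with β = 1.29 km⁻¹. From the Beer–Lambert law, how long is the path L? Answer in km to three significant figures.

2.90 km

Beer–Lambert: T = exp(−βL) ⇒ L = −ln(T)/β = −ln(0.0237)/1.29 = 3.7423/1.29 = 2.901 km.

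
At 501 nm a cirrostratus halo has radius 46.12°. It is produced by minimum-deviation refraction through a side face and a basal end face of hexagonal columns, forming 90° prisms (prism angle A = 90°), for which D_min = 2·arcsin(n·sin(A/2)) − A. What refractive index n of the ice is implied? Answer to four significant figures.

Rearranging: n = sin((D_min + A)/2) / sin(A/2).
(D_min + A)/2 = (46.12° + 90°)/2 = 68.060°.
n = sin 68.060° / sin 45° = 0.9276 / 0.7071 = 1.3118.

1.312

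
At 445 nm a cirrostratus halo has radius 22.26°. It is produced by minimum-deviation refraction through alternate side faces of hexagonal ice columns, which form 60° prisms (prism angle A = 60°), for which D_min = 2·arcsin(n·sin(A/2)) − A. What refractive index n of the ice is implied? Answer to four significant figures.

Rearranging: n = sin((D_min + A)/2) / sin(A/2).
(D_min + A)/2 = (22.26° + 60°)/2 = 41.130°.
n = sin 41.130° / sin 30° = 0.6578 / 0.5000 = 1.3155.

1.316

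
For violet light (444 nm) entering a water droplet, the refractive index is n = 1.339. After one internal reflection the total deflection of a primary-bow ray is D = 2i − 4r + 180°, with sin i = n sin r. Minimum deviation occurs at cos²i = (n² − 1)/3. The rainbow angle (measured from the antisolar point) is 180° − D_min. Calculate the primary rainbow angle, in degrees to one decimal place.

cos²i = (1.79292 − 1)/3 = 0.26431; i = arccos(0.51411) = 59.062°.
sin r = sin 59.062°/1.339 = 0.64057; r = 39.834°.
D_min = 2·59.062° − 4·39.834° + 180° = 138.786°.
Rainbow angle = 180° − D_min = 41.214°.

41.2°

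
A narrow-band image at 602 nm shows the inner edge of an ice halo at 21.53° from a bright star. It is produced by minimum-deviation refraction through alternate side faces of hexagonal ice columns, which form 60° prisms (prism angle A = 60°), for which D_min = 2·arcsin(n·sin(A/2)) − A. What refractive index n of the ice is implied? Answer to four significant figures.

1.306

Rearranging: n = sin((D_min + A)/2) / sin(A/2).
(D_min + A)/2 = (21.53° + 60°)/2 = 40.765°.
n = sin 40.765° / sin 30° = 0.6530 / 0.5000 = 1.3059.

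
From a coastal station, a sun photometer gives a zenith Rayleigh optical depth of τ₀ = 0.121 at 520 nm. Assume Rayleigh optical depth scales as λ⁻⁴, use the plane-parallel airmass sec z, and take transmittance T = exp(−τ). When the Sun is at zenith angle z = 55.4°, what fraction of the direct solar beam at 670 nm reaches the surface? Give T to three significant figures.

sec 55.4° = 1.7610.
τ = 0.121 × (520/670)⁴ × 1.7610 = 0.121 × 0.3628 × 1.7610 = 0.0773.
T = exp(−0.0773) = 0.9256.

0.926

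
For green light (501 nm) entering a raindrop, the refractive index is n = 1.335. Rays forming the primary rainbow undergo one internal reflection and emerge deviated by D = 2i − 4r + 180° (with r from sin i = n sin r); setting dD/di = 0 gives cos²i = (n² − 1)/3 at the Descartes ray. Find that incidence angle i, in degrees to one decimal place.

59.3°

cos²i = (1.335² − 1)/3 = (1.78222 − 1)/3 = 0.26074.
cos i = 0.51063, so i = 59.294°.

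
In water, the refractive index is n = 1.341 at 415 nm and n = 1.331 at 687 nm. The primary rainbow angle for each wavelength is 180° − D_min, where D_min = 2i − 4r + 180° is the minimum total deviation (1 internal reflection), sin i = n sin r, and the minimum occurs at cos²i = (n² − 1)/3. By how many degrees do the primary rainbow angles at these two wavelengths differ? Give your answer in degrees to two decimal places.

At 415 nm (n = 1.341): cos²i = 0.26609 → i = 58.946°, r = 39.705°, D_min = 139.071°, rainbow angle = 40.929°.
At 687 nm (n = 1.331): cos²i = 0.25719 → i = 59.527°, r = 40.356°, D_min = 137.630°, rainbow angle = 42.370°.
Angular width = |40.929° − 42.370°| = 1.441°.

1.44°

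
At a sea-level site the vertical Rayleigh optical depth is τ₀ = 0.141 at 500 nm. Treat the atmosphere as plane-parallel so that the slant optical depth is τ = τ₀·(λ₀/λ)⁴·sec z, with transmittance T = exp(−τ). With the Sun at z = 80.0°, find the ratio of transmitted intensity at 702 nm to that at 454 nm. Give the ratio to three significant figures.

Airmass: sec 80.0° = 5.7588.
τ(702 nm) = 0.141 × (500/702)⁴ × 5.7588 = 0.141 × 0.2574 × 5.7588 = 0.2090.
τ(454 nm) = 0.141 × (500/454)⁴ × 5.7588 = 0.141 × 1.4711 × 5.7588 = 1.1946.
T(702)/T(454) = exp(τ_B − τ_A) = exp(0.9856) = 2.6794.

2.68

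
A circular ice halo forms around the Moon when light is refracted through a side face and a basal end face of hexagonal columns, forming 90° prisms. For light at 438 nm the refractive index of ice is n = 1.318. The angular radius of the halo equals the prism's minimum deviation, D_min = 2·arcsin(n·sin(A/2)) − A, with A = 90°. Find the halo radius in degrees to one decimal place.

47.5°

n·sin(A/2) = 1.318 × sin 45° = 1.318 × 0.7071 = 0.9320.
D_min = 2·arcsin(0.9320) − 90° = 2 × 68.743° − 90° = 47.487°.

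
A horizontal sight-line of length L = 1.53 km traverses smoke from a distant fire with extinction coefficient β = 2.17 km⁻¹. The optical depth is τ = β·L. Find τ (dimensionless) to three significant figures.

τ = β·L = 2.17 × 1.53 = 3.3201.

3.32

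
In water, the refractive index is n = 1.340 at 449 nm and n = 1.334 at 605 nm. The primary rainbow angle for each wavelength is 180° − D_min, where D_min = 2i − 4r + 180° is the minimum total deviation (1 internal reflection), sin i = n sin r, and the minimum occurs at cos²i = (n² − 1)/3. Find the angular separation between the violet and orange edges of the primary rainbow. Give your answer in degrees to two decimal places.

0.86°

At 449 nm (n = 1.340): cos²i = 0.26520 → i = 59.004°, r = 39.770°, D_min = 138.929°, rainbow angle = 41.071°.
At 605 nm (n = 1.334): cos²i = 0.25985 → i = 59.352°, r = 40.159°, D_min = 138.067°, rainbow angle = 41.933°.
Angular width = |41.071° − 41.933°| = 0.862°.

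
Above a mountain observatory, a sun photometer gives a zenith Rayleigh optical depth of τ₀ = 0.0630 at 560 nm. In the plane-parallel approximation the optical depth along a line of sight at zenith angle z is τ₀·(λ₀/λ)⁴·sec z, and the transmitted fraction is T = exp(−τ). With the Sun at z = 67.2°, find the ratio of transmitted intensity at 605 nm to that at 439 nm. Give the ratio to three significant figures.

Airmass: sec 67.2° = 2.5805.
τ(605 nm) = 0.0630 × (560/605)⁴ × 2.5805 = 0.0630 × 0.7341 × 2.5805 = 0.1193.
τ(439 nm) = 0.0630 × (560/439)⁴ × 2.5805 = 0.0630 × 2.6479 × 2.5805 = 0.4305.
T(605)/T(439) = exp(τ_B − τ_A) = exp(0.3111) = 1.3650.

1.36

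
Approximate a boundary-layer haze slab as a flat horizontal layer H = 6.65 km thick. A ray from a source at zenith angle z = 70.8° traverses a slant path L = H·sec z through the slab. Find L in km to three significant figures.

20.2 km

sec z = 1/cos 70.8° = 3.0407.
L = 6.65 × 3.0407 = 20.221 km.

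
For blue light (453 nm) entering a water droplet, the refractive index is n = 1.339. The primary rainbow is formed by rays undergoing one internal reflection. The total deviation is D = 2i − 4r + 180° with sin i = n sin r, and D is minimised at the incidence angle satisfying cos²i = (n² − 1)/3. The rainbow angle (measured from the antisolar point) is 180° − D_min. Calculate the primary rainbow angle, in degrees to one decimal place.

cos²i = (1.79292 − 1)/3 = 0.26431; i = arccos(0.51411) = 59.062°.
sin r = sin 59.062°/1.339 = 0.64057; r = 39.834°.
D_min = 2·59.062° − 4·39.834° + 180° = 138.786°.
Rainbow angle = 180° − D_min = 41.214°.

41.2°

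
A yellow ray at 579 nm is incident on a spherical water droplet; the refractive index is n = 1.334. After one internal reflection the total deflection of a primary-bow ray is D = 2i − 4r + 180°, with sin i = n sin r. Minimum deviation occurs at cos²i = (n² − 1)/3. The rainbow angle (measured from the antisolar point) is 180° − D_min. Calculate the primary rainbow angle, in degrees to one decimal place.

41.9°

cos²i = (1.77956 − 1)/3 = 0.25985; i = arccos(0.50976) = 59.352°.
sin r = sin 59.352°/1.334 = 0.64492; r = 40.159°.
D_min = 2·59.352° − 4·40.159° + 180° = 138.067°.
Rainbow angle = 180° − D_min = 41.933°.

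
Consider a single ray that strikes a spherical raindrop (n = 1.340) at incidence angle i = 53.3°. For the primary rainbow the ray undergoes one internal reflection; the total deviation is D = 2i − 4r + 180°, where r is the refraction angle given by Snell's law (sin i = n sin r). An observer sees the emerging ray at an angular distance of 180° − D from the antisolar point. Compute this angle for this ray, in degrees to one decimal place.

sin r = sin 53.3° / 1.340 = 0.8018/1.340 = 0.5983; r = 36.75°.
D = 2·53.3° − 4·36.75° + 180° = 106.60° − 147.00° + 180° = 139.60°.
Angle from antisolar point = 180° − D = 40.40°.

40.4°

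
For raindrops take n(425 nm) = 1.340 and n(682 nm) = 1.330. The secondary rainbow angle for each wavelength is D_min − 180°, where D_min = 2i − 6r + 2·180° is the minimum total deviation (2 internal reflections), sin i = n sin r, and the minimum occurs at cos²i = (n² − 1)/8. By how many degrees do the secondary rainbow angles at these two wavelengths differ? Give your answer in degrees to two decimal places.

At 425 nm (n = 1.340): cos²i = 0.09945 → i = 71.618°, r = 45.088°, D_min = 232.709°, rainbow angle = 52.709°.
At 682 nm (n = 1.330): cos²i = 0.09611 → i = 71.940°, r = 45.630°, D_min = 230.101°, rainbow angle = 50.101°.
Angular width = |52.709° − 50.101°| = 2.608°.

2.61°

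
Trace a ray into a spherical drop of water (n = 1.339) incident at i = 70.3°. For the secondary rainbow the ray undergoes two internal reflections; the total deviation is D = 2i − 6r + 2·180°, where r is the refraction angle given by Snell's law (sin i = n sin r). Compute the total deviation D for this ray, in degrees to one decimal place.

sin r = sin 70.3° / 1.339 = 0.9415/1.339 = 0.7031; r = 44.68°.
D = 2·70.3° − 6·44.68° + 2·180° = 140.60° − 268.06° + 360° = 232.54°.

232.5°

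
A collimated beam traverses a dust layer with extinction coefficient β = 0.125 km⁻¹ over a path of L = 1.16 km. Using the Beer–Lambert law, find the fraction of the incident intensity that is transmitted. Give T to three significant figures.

0.865

τ = β·L = 0.125 × 1.16 = 0.1450.
T = exp(−0.1450) = 0.8650.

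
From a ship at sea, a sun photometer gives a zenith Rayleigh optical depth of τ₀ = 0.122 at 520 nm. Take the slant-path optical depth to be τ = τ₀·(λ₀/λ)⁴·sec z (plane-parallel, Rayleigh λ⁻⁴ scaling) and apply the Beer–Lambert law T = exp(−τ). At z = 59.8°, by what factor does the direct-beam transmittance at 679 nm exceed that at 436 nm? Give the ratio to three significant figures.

1.50

Airmass: sec 59.8° = 1.9880.
τ(679 nm) = 0.122 × (520/679)⁴ × 1.9880 = 0.122 × 0.3440 × 1.9880 = 0.0834.
τ(436 nm) = 0.122 × (520/436)⁴ × 1.9880 = 0.122 × 2.0233 × 1.9880 = 0.4907.
T(679)/T(436) = exp(τ_B − τ_A) = exp(0.4073) = 1.5028.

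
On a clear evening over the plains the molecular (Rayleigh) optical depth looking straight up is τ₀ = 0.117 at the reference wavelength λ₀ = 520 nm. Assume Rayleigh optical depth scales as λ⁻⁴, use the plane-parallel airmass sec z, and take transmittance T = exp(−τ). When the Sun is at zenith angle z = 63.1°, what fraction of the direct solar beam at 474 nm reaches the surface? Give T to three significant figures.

0.688

sec 63.1° = 2.2103.
τ = 0.117 × (520/474)⁴ × 2.2103 = 0.117 × 1.4484 × 2.2103 = 0.3746.
T = exp(−0.3746) = 0.6876.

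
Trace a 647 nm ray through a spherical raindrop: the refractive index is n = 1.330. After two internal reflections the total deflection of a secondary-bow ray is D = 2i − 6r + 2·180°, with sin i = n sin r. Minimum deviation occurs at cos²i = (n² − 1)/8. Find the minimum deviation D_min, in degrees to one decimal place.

cos²i = (1.76890 − 1)/8 = 0.09611; i = arccos(0.31002) = 71.940°.
sin r = sin 71.940°/1.330 = 0.71483; r = 45.630°.
D_min = 2·71.940° − 6·45.630° + 360° = 230.101°.

230.1°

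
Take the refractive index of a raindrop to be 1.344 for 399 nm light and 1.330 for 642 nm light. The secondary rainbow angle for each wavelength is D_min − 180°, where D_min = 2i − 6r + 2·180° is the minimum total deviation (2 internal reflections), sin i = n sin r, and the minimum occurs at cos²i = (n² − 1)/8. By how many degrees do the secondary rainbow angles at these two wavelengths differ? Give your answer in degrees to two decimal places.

3.63°

At 399 nm (n = 1.344): cos²i = 0.10079 → i = 71.490°, r = 44.874°, D_min = 233.733°, rainbow angle = 53.733°.
At 642 nm (n = 1.330): cos²i = 0.09611 → i = 71.940°, r = 45.630°, D_min = 230.101°, rainbow angle = 50.101°.
Angular width = |53.733° − 50.101°| = 3.632°.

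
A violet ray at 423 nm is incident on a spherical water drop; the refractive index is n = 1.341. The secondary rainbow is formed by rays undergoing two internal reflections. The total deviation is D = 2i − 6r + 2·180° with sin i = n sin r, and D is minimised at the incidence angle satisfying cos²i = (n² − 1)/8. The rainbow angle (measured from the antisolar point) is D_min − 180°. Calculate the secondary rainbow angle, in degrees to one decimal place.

cos²i = (1.79828 − 1)/8 = 0.09979; i = arccos(0.31589) = 71.586°.
sin r = sin 71.586°/1.341 = 0.70753; r = 45.034°.
D_min = 2·71.586° − 6·45.034° + 360° = 232.966°.
Rainbow angle = D_min − 180° = 52.966°.

53.0°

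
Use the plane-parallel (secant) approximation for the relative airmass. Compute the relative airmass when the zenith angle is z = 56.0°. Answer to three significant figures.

X = sec z = 1/cos 56.0° = 1/0.5592 = 1.7883.

1.79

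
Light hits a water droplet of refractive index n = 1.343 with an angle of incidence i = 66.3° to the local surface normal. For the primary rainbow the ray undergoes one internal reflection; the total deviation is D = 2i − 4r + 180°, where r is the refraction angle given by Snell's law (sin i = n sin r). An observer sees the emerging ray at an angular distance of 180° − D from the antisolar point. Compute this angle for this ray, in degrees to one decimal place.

39.3°

sin r = sin 66.3° / 1.343 = 0.9157/1.343 = 0.6818; r = 42.98°.
D = 2·66.3° − 4·42.98° + 180° = 132.60° − 171.94° + 180° = 140.66°.
Angle from antisolar point = 180° − D = 39.34°.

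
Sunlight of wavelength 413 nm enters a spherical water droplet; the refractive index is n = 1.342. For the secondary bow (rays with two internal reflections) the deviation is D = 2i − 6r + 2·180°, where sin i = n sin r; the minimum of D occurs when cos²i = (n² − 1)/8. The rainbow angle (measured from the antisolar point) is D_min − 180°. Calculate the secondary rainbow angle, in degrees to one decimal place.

53.2°

cos²i = (1.80096 − 1)/8 = 0.10012; i = arccos(0.31642) = 71.554°.
sin r = sin 71.554°/1.342 = 0.70687; r = 44.981°.
D_min = 2·71.554° − 6·44.981° + 360° = 233.222°.
Rainbow angle = D_min − 180° = 53.222°.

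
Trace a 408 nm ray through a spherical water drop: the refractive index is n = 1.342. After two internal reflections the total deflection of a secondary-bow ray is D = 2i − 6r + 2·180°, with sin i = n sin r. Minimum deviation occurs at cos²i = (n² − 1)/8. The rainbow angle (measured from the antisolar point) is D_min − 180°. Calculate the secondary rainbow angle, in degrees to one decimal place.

53.2°

cos²i = (1.80096 − 1)/8 = 0.10012; i = arccos(0.31642) = 71.554°.
sin r = sin 71.554°/1.342 = 0.70687; r = 44.981°.
D_min = 2·71.554° − 6·44.981° + 360° = 233.222°.
Rainbow angle = D_min − 180° = 53.222°.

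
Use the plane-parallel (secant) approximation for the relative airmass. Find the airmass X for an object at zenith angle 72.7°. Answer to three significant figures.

3.36

X = sec z = 1/cos 72.7° = 1/0.2974 = 3.3628.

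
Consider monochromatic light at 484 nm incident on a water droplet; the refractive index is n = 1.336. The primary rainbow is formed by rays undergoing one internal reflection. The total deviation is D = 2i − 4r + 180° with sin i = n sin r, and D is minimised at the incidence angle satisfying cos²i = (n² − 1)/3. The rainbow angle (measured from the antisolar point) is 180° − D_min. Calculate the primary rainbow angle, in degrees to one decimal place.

41.6°

cos²i = (1.78490 − 1)/3 = 0.26163; i = arccos(0.51150) = 59.236°.
sin r = sin 59.236°/1.336 = 0.64318; r = 40.029°.
D_min = 2·59.236° − 4·40.029° + 180° = 138.356°.
Rainbow angle = 180° − D_min = 41.644°.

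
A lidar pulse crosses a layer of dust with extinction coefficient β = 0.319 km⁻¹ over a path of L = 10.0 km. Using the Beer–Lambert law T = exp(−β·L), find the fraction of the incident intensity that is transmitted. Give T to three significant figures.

τ = β·L = 0.319 × 10.0 = 3.1900.
T = exp(−3.1900) = 0.0412.

0.0412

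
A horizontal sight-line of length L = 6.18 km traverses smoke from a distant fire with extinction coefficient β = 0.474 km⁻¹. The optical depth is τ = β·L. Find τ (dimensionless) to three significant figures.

2.93

τ = β·L = 0.474 × 6.18 = 2.9293.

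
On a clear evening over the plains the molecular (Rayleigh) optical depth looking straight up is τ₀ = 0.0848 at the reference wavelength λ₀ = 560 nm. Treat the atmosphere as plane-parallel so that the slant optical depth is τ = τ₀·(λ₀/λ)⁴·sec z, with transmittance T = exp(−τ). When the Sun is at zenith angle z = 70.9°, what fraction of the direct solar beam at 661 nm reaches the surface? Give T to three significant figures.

0.875

sec 70.9° = 3.0561.
τ = 0.0848 × (560/661)⁴ × 3.0561 = 0.0848 × 0.5152 × 3.0561 = 0.1335.
T = exp(−0.1335) = 0.8750.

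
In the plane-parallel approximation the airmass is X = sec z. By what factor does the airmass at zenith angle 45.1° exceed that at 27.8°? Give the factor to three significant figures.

X(45.1°)/X(27.8°) = sec 45.1° / sec 27.8° = cos 27.8° / cos 45.1° = 0.8846/0.7059 = 1.2532.

1.25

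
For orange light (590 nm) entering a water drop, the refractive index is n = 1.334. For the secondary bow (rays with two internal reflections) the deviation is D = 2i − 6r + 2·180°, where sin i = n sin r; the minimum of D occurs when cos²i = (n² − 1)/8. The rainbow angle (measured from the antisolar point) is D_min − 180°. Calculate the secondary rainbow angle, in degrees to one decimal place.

51.2°

cos²i = (1.77956 − 1)/8 = 0.09744; i = arccos(0.31216) = 71.810°.
sin r = sin 71.810°/1.334 = 0.71217; r = 45.411°.
D_min = 2·71.810° − 6·45.411° + 360° = 231.153°.
Rainbow angle = D_min − 180° = 51.153°.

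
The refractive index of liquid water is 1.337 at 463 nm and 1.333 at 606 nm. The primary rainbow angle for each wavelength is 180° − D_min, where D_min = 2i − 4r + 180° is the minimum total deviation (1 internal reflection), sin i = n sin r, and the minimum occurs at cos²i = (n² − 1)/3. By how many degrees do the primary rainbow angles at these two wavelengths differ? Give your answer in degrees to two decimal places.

At 463 nm (n = 1.337): cos²i = 0.26252 → i = 59.178°, r = 39.964°, D_min = 138.500°, rainbow angle = 41.500°.
At 606 nm (n = 1.333): cos²i = 0.25896 → i = 59.410°, r = 40.225°, D_min = 137.922°, rainbow angle = 42.078°.
Angular width = |41.500° − 42.078°| = 0.578°.

0.58°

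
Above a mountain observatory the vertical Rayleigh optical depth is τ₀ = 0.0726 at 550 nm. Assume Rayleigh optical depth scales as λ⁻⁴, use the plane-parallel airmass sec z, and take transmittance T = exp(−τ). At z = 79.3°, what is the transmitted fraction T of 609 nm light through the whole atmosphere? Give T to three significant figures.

sec 79.3° = 5.3860.
τ = 0.0726 × (550/609)⁴ × 5.3860 = 0.0726 × 0.6652 × 5.3860 = 0.2601.
T = exp(−0.2601) = 0.7710.

0.771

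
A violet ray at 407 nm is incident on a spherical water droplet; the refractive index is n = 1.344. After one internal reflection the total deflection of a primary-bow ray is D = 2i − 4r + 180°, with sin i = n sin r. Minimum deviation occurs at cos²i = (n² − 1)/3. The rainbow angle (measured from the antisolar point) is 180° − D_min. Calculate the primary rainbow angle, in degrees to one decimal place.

40.5°

cos²i = (1.80634 − 1)/3 = 0.26878; i = arccos(0.51844) = 58.772°.
sin r = sin 58.772°/1.344 = 0.63625; r = 39.512°.
D_min = 2·58.772° − 4·39.512° + 180° = 139.495°.
Rainbow angle = 180° − D_min = 40.505°.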